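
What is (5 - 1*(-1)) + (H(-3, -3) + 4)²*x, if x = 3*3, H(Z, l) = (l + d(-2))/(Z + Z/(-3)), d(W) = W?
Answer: 1545/4 ≈ 386.25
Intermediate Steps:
H(Z, l) = 3*(-2 + l)/(2*Z) (H(Z, l) = (l - 2)/(Z + Z/(-3)) = (-2 + l)/(Z + Z*(-⅓)) = (-2 + l)/(Z - Z/3) = (-2 + l)/((2*Z/3)) = (-2 + l)*(3/(2*Z)) = 3*(-2 + l)/(2*Z))
x = 9
(5 - 1*(-1)) + (H(-3, -3) + 4)²*x = (5 - 1*(-1)) + ((3/2)*(-2 - 3)/(-3) + 4)²*9 = (5 + 1) + ((3/2)*(-⅓)*(-5) + 4)²*9 = 6 + (5/2 + 4)²*9 = 6 + (13/2)²*9 = 6 + (169/4)*9 = 6 + 1521/4 = 1545/4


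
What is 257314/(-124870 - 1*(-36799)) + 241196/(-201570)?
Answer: -4061619772/986248415 ≈ -4.1183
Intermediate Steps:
257314/(-124870 - 1*(-36799)) + 241196/(-201570) = 257314/(-124870 + 36799) + 241196*(-1/201570) = 257314/(-88071) - 120598/100785 = 257314*(-1/88071) - 120598/100785 = -257314/88071 - 120598/100785 = -4061619772/986248415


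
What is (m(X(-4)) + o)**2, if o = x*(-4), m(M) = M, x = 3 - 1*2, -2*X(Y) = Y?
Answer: 4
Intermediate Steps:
X(Y) = -Y/2
x = 1 (x = 3 - 2 = 1)
o = -4 (o = 1*(-4) = -4)
(m(X(-4)) + o)**2 = (-1/2*(-4) - 4)**2 = (2 - 4)**2 = (-2)**2 = 4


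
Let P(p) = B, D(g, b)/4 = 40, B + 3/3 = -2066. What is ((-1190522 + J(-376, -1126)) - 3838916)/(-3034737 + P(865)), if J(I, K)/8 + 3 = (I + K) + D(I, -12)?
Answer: 840033/506134 ≈ 1.6597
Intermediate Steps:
B = -2067 (B = -1 - 2066 = -2067)
D(g, b) = 160 (D(g, b) = 4*40 = 160)
J(I, K) = 1256 + 8*I + 8*K (J(I, K) = -24 + 8*((I + K) + 160) = -24 + 8*(160 + I + K) = -24 + (1280 + 8*I + 8*K) = 1256 + 8*I + 8*K)
P(p) = -2067
((-1190522 + J(-376, -1126)) - 3838916)/(-3034737 + P(865)) = ((-1190522 + (1256 + 8*(-376) + 8*(-1126))) - 3838916)/(-3034737 - 2067) = ((-1190522 + (1256 - 3008 - 9008)) - 3838916)/(-3036804) = ((-1190522 - 10760) - 3838916)*(-1/3036804) = (-1201282 - 3838916)*(-1/3036804) = -5040198*(-1/3036804) = 840033/506134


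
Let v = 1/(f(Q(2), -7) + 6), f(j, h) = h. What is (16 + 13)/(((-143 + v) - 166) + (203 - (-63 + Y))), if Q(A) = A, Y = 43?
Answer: -1/3 ≈ -0.33333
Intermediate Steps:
v = -1 (v = 1/(-7 + 6) = 1/(-1) = -1)
(16 + 13)/(((-143 + v) - 166) + (203 - (-63 + Y))) = (16 + 13)/(((-143 - 1) - 166) + (203 - (-63 + 43))) = 29/((-144 - 166) + (203 - 1*(-20))) = 29/(-310 + (203 + 20)) = 29/(-310 + 223) = 29/(-87) = 29*(-1/87) = -1/3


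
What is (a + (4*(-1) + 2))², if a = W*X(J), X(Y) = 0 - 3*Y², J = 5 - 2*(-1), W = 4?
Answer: 348100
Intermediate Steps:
J = 7 (J = 5 + 2 = 7)
X(Y) = -3*Y² (X(Y) = 0 - 3*Y² = -3*Y²)
a = -588 (a = 4*(-3*7²) = 4*(-3*49) = 4*(-147) = -588)
(a + (4*(-1) + 2))² = (-588 + (4*(-1) + 2))² = (-588 + (-4 + 2))² = (-588 - 2)² = (-590)² = 348100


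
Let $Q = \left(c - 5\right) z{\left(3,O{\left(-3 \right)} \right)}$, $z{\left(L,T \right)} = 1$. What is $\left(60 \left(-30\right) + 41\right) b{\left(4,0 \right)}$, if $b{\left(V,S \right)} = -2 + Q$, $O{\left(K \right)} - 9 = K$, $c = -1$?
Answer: $14072$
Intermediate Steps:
$O{\left(K \right)} = 9 + K$
$Q = -6$ ($Q = \left(-1 - 5\right) 1 = \left(-6\right) 1 = -6$)
$b{\left(V,S \right)} = -8$ ($b{\left(V,S \right)} = -2 - 6 = -8$)
$\left(60 \left(-30\right) + 41\right) b{\left(4,0 \right)} = \left(60 \left(-30\right) + 41\right) \left(-8\right) = \left(-1800 + 41\right) \left(-8\right) = \left(-1759\right) \left(-8\right) = 14072$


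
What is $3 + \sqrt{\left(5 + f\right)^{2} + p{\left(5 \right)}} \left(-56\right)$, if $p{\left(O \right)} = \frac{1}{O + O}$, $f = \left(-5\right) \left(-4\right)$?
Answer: $3 - \frac{28 \sqrt{62510}}{5} \approx -1397.1$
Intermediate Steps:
$f = 20$
$p{\left(O \right)} = \frac{1}{2 O}$
$3 + \sqrt{\left(5 + f\right)^{2} + p{\left(5 \right)}} \left(-56\right) = 3 + \sqrt{\left(5 + 20\right)^{2} + \frac{1}{2 \cdot 5}} \left(-56\right) = 3 + \sqrt{25^{2} + \frac{1}{2} \cdot \frac{1}{5}} \left(-56\right) = 3 + \sqrt{625 + \frac{1}{10}} \left(-56\right) = 3 + \sqrt{\frac{6251}{10}} \left(-56\right) = 3 + \frac{\sqrt{62510}}{10} \left(-56\right) = 3 - \frac{28 \sqrt{62510}}{5}$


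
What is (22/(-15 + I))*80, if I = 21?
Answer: 880/3 ≈ 293.33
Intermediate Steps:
(22/(-15 + I))*80 = (22/(-15 + 21))*80 = (22/6)*80 = (22*(⅙))*80 = (11/3)*80 = 880/3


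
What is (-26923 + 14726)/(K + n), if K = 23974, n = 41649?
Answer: -12197/65623 ≈ -0.18586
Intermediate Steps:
(-26923 + 14726)/(K + n) = (-26923 + 14726)/(23974 + 41649) = -12197/65623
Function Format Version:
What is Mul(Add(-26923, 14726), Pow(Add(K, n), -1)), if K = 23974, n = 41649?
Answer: Rational(-12197, 65623) ≈ -0.18586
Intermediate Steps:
Mul(Add(-26923, 14726), Pow(Add(K, n), -1)) = Mul(Add(-26923, 14726), Pow(Add(23974, 41649), -1)) = Mul(-12197, Pow(65623, -1)) = Mul(-12197, Rational(1, 65623)) = Rational(-12197, 65623)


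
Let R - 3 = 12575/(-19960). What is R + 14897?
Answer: 59478285/3992 ≈ 14899.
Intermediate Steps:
R = 9461/3992 (R = 3 + 12575/(-19960) = 3 + 12575*(-1/19960) = 3 - 2515/3992 = 9461/3992 ≈ 2.3700)
R + 14897 = 9461/3992 + 14897 = 59478285/3992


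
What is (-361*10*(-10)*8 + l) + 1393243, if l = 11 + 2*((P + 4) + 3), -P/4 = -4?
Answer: 1682100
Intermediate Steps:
P = 16 (P = -4*(-4) = 16)
l = 57 (l = 11 + 2*((16 + 4) + 3) = 11 + 2*(20 + 3) = 11 + 2*23 = 11 + 46 = 57)
(-361*10*(-10)*8 + l) + 1393243 = (-361*10*(-10)*8 + 57) + 1393243 = (-(-36100)*8 + 57) + 1393243 = (-361*(-800) + 57) + 1393243 = (288800 + 57) + 1393243 = 288857 + 1393243 = 1682100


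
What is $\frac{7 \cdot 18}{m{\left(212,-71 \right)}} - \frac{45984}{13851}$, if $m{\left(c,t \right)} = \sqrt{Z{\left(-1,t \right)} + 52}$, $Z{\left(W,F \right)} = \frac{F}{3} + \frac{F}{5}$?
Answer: $- \frac{15328}{4617} + \frac{63 \sqrt{795}}{53} \approx 30.196$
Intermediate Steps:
$Z{\left(W,F \right)} = \frac{8 F}{15}$ ($Z{\left(W,F \right)} = F \frac{1}{3} + F \frac{1}{5} = \frac{F}{3} + \frac{F}{5} = \frac{8 F}{15}$)
$m{\left(c,t \right)} = \sqrt{52 + \frac{8 t}{15}}$ ($m{\left(c,t \right)} = \sqrt{\frac{8 t}{15} + 52} = \sqrt{52 + \frac{8 t}{15}}$)
$\frac{7 \cdot 18}{m{\left(212,-71 \right)}} - \frac{45984}{13851} = \frac{7 \cdot 18}{\frac{2}{15} \sqrt{2925 + 30 \left(-71\right)}} - \frac{45984}{13851} = \frac{126}{\frac{2}{15} \sqrt{2925 - 2130}} - \frac{15328}{4617} = \frac{126}{\frac{2}{15} \sqrt{795}} - \frac{15328}{4617} = 126 \frac{\sqrt{795}}{106} - \frac{15328}{4617} = \frac{63 \sqrt{795}}{53} - \frac{15328}{4617} = - \frac{15328}{4617} + \frac{63 \sqrt{795}}{53}$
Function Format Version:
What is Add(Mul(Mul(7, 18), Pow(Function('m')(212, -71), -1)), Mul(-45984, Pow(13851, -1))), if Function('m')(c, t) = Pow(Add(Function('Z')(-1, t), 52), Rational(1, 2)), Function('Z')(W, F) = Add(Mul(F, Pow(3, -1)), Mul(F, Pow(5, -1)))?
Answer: Add(Rational(-15328, 4617), Mul(Rational(63, 53), Pow(795, Rational(1, 2)))) ≈ 30.196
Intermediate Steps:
Function('Z')(W, F) = Mul(Rational(8, 15), F) (Function('Z')(W, F) = Add(Mul(F, Rational(1, 3)), Mul(F, Rational(1, 5))) = Add(Mul(Rational(1, 3), F), Mul(Rational(1, 5), F)) = Mul(Rational(8, 15), F))
Function('m')(c, t) = Pow(Add(52, Mul(Rational(8, 15), t)), Rational(1, 2)) (Function('m')(c, t) = Pow(Add(Mul(Rational(8, 15), t), 52), Rational(1, 2)) = Pow(Add(52, Mul(Rational(8, 15), t)), Rational(1, 2)))
Add(Mul(Mul(7, 18), Pow(Function('m')(212, -71), -1)), Mul(-45984, Pow(13851, -1))) = Add(Mul(Mul(7, 18), Pow(Mul(Rational(2, 15), Pow(Add(2925, Mul(30, -71)), Rational(1, 2))), -1)), Mul(-45984, Pow(13851, -1))) = Add(Mul(126, Pow(Mul(Rational(2, 15), Pow(Add(2925, -2130), Rational(1, 2))), -1)), Mul(-45984, Rational(1, 13851))) = Add(Mul(126, Pow(Mul(Rational(2, 15), Pow(795, Rational(1, 2))), -1)), Rational(-15328, 4617)) = Add(Mul(126, Mul(Rational(1, 106), Pow(795, Rational(1, 2)))), Rational(-15328, 4617)) = Add(Mul(Rational(63, 53), Pow(795, Rational(1, 2))), Rational(-15328, 4617)) = Add(Rational(-15328, 4617), Mul(Rational(63, 53), Pow(795, Rational(1, 2))))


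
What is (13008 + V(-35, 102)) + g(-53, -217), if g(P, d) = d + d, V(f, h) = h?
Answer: 12676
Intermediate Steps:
g(P, d) = 2*d
(13008 + V(-35, 102)) + g(-53, -217) = (13008 + 102) + 2*(-217) = 13110 - 434 = 12676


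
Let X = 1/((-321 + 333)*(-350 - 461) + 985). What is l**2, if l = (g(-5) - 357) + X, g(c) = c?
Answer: 10026183952225/76510009 ≈ 1.3104e+5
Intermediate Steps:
X = -1/8747 (X = 1/(12*(-811) + 985) = 1/(-9732 + 985) = 1/(-8747) = -1/8747 ≈ -0.00011432)
l = -3166415/8747 (l = (-5 - 357) - 1/8747 = -362 - 1/8747 = -3166415/8747 ≈ -362.00)
l**2 = (-3166415/8747)**2 = 10026183952225/76510009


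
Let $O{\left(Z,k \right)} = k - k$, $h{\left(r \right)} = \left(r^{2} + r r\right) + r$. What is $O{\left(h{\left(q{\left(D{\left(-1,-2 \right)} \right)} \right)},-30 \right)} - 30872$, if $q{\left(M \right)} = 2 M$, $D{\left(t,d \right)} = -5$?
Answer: $-30872$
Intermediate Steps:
$h{\left(r \right)} = r + 2 r^{2}$ ($h{\left(r \right)} = \left(r^{2} + r^{2}\right) + r = 2 r^{2} + r = r + 2 r^{2}$)
$O{\left(Z,k \right)} = 0$
$O{\left(h{\left(q{\left(D{\left(-1,-2 \right)} \right)} \right)},-30 \right)} - 30872 = 0 - 30872 = -30872$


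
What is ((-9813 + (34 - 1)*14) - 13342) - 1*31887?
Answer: -54580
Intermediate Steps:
((-9813 + (34 - 1)*14) - 13342) - 1*31887 = ((-9813 + 33*14) - 13342) - 31887 = ((-9813 + 462) - 13342) - 31887 = (-9351 - 13342) - 31887 = -22693 - 31887 = -54580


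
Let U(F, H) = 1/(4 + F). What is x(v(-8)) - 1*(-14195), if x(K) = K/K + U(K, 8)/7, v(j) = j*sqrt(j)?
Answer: 13117105/924 + I*sqrt(2)/231 ≈ 14196.0 + 0.0061221*I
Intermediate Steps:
v(j) = j**(3/2)
x(K) = 1 + 1/(7*(4 + K)) (x(K) = K/K + 1/((4 + K)*7) = 1 + (1/7)/(4 + K) = 1 + 1/(7*(4 + K)))
x(v(-8)) - 1*(-14195) = (29/7 + (-8)**(3/2))/(4 + (-8)**(3/2)) - 1*(-14195) = (29/7 - 16*I*sqrt(2))/(4 - 16*I*sqrt(2)) + 14195 = 14195 + (29/7 - 16*I*sqrt(2))/(4 - 16*I*sqrt(2))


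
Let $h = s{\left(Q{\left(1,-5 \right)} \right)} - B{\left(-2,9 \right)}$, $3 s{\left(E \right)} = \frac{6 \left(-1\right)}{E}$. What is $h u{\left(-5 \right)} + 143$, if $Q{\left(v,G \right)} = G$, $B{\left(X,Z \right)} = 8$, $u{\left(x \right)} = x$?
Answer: $181$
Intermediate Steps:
$s{\left(E \right)} = - \frac{2}{E}$ ($s{\left(E \right)} = \frac{6 \left(-1\right) \frac{1}{E}}{3} = \frac{\left(-6\right) \frac{1}{E}}{3} = - \frac{2}{E}$)
$h = - \frac{38}{5}$ ($h = - \frac{2}{-5} - 8 = \left(-2\right) \left(- \frac{1}{5}\right) - 8 = \frac{2}{5} - 8 = - \frac{38}{5} \approx -7.6$)
$h u{\left(-5 \right)} + 143 = \left(- \frac{38}{5}\right) \left(-5\right) + 143 = 38 + 143 = 181$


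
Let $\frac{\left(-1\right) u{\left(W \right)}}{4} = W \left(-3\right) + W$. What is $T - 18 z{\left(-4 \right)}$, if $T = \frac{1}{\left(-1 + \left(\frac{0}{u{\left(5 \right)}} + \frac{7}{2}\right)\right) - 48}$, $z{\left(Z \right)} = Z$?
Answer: $\frac{6550}{91} \approx 71.978$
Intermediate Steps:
$u{\left(W \right)} = 8 W$ ($u{\left(W \right)} = - 4 \left(W \left(-3\right) + W\right) = - 4 \left(- 3 W + W\right) = - 4 \left(- 2 W\right) = 8 W$)
$T = - \frac{2}{91}$ ($T = \frac{1}{\left(-1 + \left(\frac{0}{8 \cdot 5} + \frac{7}{2}\right)\right) - 48} = \frac{1}{\left(-1 + \left(\frac{0}{40} + 7 \cdot \frac{1}{2}\right)\right) - 48} = \frac{1}{\left(-1 + \left(0 \cdot \frac{1}{40} + \frac{7}{2}\right)\right) - 48} = \frac{1}{\left(-1 + \left(0 + \frac{7}{2}\right)\right) - 48} = \frac{1}{\left(-1 + \frac{7}{2}\right) - 48} = \frac{1}{\frac{5}{2} - 48} = \frac{1}{- \frac{91}{2}} = - \frac{2}{91} \approx -0.021978$)
$T - 18 z{\left(-4 \right)} = - \frac{2}{91} - -72 = - \frac{2}{91} + 72 = \frac{6550}{91}$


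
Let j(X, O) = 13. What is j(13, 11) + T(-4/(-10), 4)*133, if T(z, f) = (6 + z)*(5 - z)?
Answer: 98213/25 ≈ 3928.5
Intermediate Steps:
T(z, f) = (5 - z)*(6 + z)
j(13, 11) + T(-4/(-10), 4)*133 = 13 + (30 - (-4)/(-10) - (-4/(-10))**2)*133 = 13 + (30 - (-4)*(-1)/10 - (-4*(-1/10))**2)*133 = 13 + (30 - 1*2/5 - (2/5)**2)*133 = 13 + (30 - 2/5 - 1*4/25)*133 = 13 + (30 - 2/5 - 4/25)*133 = 13 + (736/25)*133 = 13 + 97888/25 = 98213/25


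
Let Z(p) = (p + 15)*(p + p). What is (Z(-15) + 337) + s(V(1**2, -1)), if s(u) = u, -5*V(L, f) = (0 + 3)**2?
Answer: 1676/5 ≈ 335.20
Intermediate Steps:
V(L, f) = -9/5 (V(L, f) = -(0 + 3)**2/5 = -1/5*3**2 = -1/5*9 = -9/5)
Z(p) = 2*p*(15 + p) (Z(p) = (15 + p)*(2*p) = 2*p*(15 + p))
(Z(-15) + 337) + s(V(1**2, -1)) = (2*(-15)*(15 - 15) + 337) - 9/5 = (2*(-15)*0 + 337) - 9/5 = (0 + 337) - 9/5 = 337 - 9/5 = 1676/5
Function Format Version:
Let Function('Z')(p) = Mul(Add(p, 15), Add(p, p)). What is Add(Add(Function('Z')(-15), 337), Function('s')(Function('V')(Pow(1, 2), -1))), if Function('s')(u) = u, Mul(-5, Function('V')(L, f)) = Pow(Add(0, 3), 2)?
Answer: Rational(1676, 5) ≈ 335.20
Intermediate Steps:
Function('V')(L, f) = Rational(-9, 5) (Function('V')(L, f) = Mul(Rational(-1, 5), Pow(Add(0, 3), 2)) = Mul(Rational(-1, 5), Pow(3, 2)) = Mul(Rational(-1, 5), 9) = Rational(-9, 5))
Function('Z')(p) = Mul(2, p, Add(15, p)) (Function('Z')(p) = Mul(Add(15, p), Mul(2, p)) = Mul(2, p, Add(15, p)))
Add(Add(Function('Z')(-15), 337), Function('s')(Function('V')(Pow(1, 2), -1))) = Add(Add(Mul(2, -15, Add(15, -15)), 337), Rational(-9, 5)) = Add(Add(Mul(2, -15, 0), 337), Rational(-9, 5)) = Add(Add(0, 337), Rational(-9, 5)) = Add(337, Rational(-9, 5)) = Rational(1676, 5)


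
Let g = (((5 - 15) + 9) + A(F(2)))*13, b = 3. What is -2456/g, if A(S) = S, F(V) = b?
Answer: -1228/13 ≈ -94.462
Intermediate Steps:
F(V) = 3
g = 26 (g = (((5 - 15) + 9) + 3)*13 = ((-10 + 9) + 3)*13 = (-1 + 3)*13 = 2*13 = 26)
-2456/g = -2456/26 = -2456*1/26 = -1228/13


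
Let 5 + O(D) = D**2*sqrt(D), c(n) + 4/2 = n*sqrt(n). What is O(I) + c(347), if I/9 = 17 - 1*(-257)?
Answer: -7 + 347*sqrt(347) + 18243468*sqrt(274) ≈ 3.0199e+8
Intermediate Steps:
I = 2466 (I = 9*(17 - 1*(-257)) = 9*(17 + 257) = 9*274 = 2466)
c(n) = -2 + n**(3/2) (c(n) = -2 + n*sqrt(n) = -2 + n**(3/2))
O(D) = -5 + D**(5/2) (O(D) = -5 + D**2*sqrt(D) = -5 + D**(5/2))
O(I) + c(347) = (-5 + 2466**(5/2)) + (-2 + 347**(3/2)) = (-5 + 18243468*sqrt(274)) + (-2 + 347*sqrt(347)) = -7 + 347*sqrt(347) + 18243468*sqrt(274)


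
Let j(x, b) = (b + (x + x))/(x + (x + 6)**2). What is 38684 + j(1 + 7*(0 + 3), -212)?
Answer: 15589568/403 ≈ 38684.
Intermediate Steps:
j(x, b) = (b + 2*x)/(x + (6 + x)**2)
38684 + j(1 + 7*(0 + 3), -212) = 38684 + (-212 + 2*(1 + 7*(0 + 3)))/((1 + 7*(0 + 3)) + (6 + (1 + 7*(0 + 3)))**2) = 38684 + (-212 + 2*(1 + 7*3))/((1 + 7*3) + (6 + (1 + 7*3))**2) = 38684 + (-212 + 2*(1 + 21))/((1 + 21) + (6 + (1 + 21))**2) = 38684 + (-212 + 2*22)/(22 + (6 + 22)**2) = 38684 + (-212 + 44)/(22 + 28**2) = 38684 - 168/(22 + 784) = 38684 - 168/806 = 38684 + (1/806)*(-168) = 38684 - 84/403 = 15589568/403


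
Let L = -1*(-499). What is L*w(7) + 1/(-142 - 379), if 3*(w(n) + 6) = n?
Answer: -2859772/1563 ≈ -1829.7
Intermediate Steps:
w(n) = -6 + n/3
L = 499
L*w(7) + 1/(-142 - 379) = 499*(-6 + (⅓)*7) + 1/(-142 - 379) = 499*(-6 + 7/3) + 1/(-521) = 499*(-11/3) - 1/521 = -5489/3 - 1/521 = -2859772/1563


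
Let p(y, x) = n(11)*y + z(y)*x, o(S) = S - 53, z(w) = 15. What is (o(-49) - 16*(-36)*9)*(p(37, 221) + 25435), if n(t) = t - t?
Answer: 146107500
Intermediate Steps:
o(S) = -53 + S
n(t) = 0
p(y, x) = 15*x (p(y, x) = 0*y + 15*x = 0 + 15*x = 15*x)
(o(-49) - 16*(-36)*9)*(p(37, 221) + 25435) = ((-53 - 49) - 16*(-36)*9)*(15*221 + 25435) = (-102 + 576*9)*(3315 + 25435) = (-102 + 5184)*28750 = 5082*28750 = 146107500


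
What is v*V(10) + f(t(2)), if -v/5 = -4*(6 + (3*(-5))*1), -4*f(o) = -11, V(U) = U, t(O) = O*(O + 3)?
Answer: -7189/4 ≈ -1797.3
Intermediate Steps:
t(O) = O*(3 + O)
f(o) = 11/4 (f(o) = -¼*(-11) = 11/4)
v = -180 (v = -(-20)*(6 + (3*(-5))*1) = -(-20)*(6 - 15*1) = -(-20)*(6 - 15) = -(-20)*(-9) = -5*36 = -180)
v*V(10) + f(t(2)) = -180*10 + 11/4 = -1800 + 11/4 = -7189/4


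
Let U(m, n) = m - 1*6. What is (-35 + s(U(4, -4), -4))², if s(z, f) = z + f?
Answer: 1681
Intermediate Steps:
U(m, n) = -6 + m (U(m, n) = m - 6 = -6 + m)
s(z, f) = f + z
(-35 + s(U(4, -4), -4))² = (-35 + (-4 + (-6 + 4)))² = (-35 + (-4 - 2))² = (-35 - 6)² = (-41)² = 1681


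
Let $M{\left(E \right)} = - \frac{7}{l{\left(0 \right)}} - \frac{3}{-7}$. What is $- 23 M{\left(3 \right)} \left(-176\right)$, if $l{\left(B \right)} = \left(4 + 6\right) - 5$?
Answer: $- \frac{137632}{35} \approx -3932.3$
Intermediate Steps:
$l{\left(B \right)} = 5$ ($l{\left(B \right)} = 10 - 5 = 5$)
$M{\left(E \right)} = - \frac{34}{35}$ ($M{\left(E \right)} = - \frac{7}{5} - \frac{3}{-7} = \left(-7\right) \frac{1}{5} - - \frac{3}{7} = - \frac{7}{5} + \frac{3}{7} = - \frac{34}{35}$)
$- 23 M{\left(3 \right)} \left(-176\right) = \left(-23\right) \left(- \frac{34}{35}\right) \left(-176\right) = \frac{782}{35} \left(-176\right) = - \frac{137632}{35}$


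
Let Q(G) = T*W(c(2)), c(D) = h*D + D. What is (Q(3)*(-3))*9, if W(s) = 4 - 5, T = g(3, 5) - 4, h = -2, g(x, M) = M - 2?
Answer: -27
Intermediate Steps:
g(x, M) = -2 + M
T = -1 (T = (-2 + 5) - 4 = 3 - 4 = -1)
c(D) = -D (c(D) = -2*D + D = -D)
W(s) = -1
Q(G) = 1 (Q(G) = -1*(-1) = 1)
(Q(3)*(-3))*9 = (1*(-3))*9 = -3*9 = -27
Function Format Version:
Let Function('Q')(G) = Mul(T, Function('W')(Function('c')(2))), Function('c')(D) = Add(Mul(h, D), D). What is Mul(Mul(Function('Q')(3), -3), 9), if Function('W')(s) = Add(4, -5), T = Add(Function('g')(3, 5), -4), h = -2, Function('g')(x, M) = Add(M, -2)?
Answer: -27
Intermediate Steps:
Function('g')(x, M) = Add(-2, M)
T = -1 (T = Add(Add(-2, 5), -4) = Add(3, -4) = -1)
Function('c')(D) = Mul(-1, D) (Function('c')(D) = Add(Mul(-2, D), D) = Mul(-1, D))
Function('W')(s) = -1
Function('Q')(G) = 1 (Function('Q')(G) = Mul(-1, -1) = 1)
Mul(Mul(Function('Q')(3), -3), 9) = Mul(Mul(1, -3), 9) = Mul(-3, 9) = -27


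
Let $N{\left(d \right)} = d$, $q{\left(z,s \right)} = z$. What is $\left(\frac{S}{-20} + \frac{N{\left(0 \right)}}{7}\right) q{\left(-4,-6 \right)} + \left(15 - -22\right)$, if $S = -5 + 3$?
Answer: $\frac{183}{5} \approx 36.6$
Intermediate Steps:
$S = -2$
$\left(\frac{S}{-20} + \frac{N{\left(0 \right)}}{7}\right) q{\left(-4,-6 \right)} + \left(15 - -22\right) = \left(- \frac{2}{-20} + \frac{0}{7}\right) \left(-4\right) + \left(15 - -22\right) = \left(\left(-2\right) \left(- \frac{1}{20}\right) + 0 \cdot \frac{1}{7}\right) \left(-4\right) + \left(15 + 22\right) = \left(\frac{1}{10} + 0\right) \left(-4\right) + 37 = \frac{1}{10} \left(-4\right) + 37 = - \frac{2}{5} + 37 = \frac{183}{5}$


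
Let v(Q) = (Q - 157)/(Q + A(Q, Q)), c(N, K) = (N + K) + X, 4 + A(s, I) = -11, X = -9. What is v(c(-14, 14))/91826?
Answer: 83/1101912 ≈ 7.5324e-5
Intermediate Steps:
A(s, I) = -15 (A(s, I) = -4 - 11 = -15)
c(N, K) = -9 + K + N (c(N, K) = (N + K) - 9 = (K + N) - 9 = -9 + K + N)
v(Q) = (-157 + Q)/(-15 + Q) (v(Q) = (Q - 157)/(Q - 15) = (-157 + Q)/(-15 + Q))
v(c(-14, 14))/91826 = ((-157 + (-9 + 14 - 14))/(-15 + (-9 + 14 - 14)))/91826 = ((-157 - 9)/(-15 - 9))*(1/91826) = (-166/(-24))*(1/91826) = -1/24*(-166)*(1/91826) = (83/12)*(1/91826) = 83/1101912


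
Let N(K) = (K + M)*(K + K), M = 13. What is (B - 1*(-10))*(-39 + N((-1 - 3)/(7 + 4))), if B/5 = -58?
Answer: 1632680/121 ≈ 13493.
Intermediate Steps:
B = -290 (B = 5*(-58) = -290)
N(K) = 2*K*(13 + K) (N(K) = (K + 13)*(K + K) = (13 + K)*(2*K) = 2*K*(13 + K))
(B - 1*(-10))*(-39 + N((-1 - 3)/(7 + 4))) = (-290 - 1*(-10))*(-39 + 2*((-1 - 3)/(7 + 4))*(13 + (-1 - 3)/(7 + 4))) = (-290 + 10)*(-39 + 2*(-4/11)*(13 - 4/11)) = -280*(-39 + 2*(-4*1/11)*(13 - 4*1/11)) = -280*(-39 + 2*(-4/11)*(13 - 4/11)) = -280*(-39 + 2*(-4/11)*(139/11)) = -280*(-39 - 1112/121) = -280*(-5831/121) = 1632680/121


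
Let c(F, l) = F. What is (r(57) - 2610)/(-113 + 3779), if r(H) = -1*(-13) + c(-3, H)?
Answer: -100/141 ≈ -0.70922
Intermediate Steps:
r(H) = 10 (r(H) = -1*(-13) - 3 = 13 - 3 = 10)
(r(57) - 2610)/(-113 + 3779) = (10 - 2610)/(-113 + 3779) = -2600/3666 = -2600*1/3666 = -100/141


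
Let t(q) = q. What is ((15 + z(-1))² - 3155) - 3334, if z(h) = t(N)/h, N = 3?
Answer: -6345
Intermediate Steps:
z(h) = 3/h
((15 + z(-1))² - 3155) - 3334 = ((15 + 3/(-1))² - 3155) - 3334 = ((15 + 3*(-1))² - 3155) - 3334 = ((15 - 3)² - 3155) - 3334 = (12² - 3155) - 3334 = (144 - 3155) - 3334 = -3011 - 3334 = -6345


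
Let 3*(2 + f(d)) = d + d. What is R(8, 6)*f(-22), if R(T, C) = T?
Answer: -400/3 ≈ -133.33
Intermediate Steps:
f(d) = -2 + 2*d/3 (f(d) = -2 + (d + d)/3 = -2 + (2*d)/3 = -2 + 2*d/3)
R(8, 6)*f(-22) = 8*(-2 + (⅔)*(-22)) = 8*(-2 - 44/3) = 8*(-50/3) = -400/3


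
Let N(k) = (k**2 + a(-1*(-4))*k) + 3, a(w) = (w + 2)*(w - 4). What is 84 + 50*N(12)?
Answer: 7434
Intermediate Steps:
a(w) = (-4 + w)*(2 + w) (a(w) = (2 + w)*(-4 + w) = (-4 + w)*(2 + w))
N(k) = 3 + k**2 (N(k) = (k**2 + (-8 + (-1*(-4))**2 - (-2)*(-4))*k) + 3 = (k**2 + (-8 + 4**2 - 2*4)*k) + 3 = (k**2 + (-8 + 16 - 8)*k) + 3 = (k**2 + 0*k) + 3 = (k**2 + 0) + 3 = k**2 + 3 = 3 + k**2)
84 + 50*N(12) = 84 + 50*(3 + 12**2) = 84 + 50*(3 + 144) = 84 + 50*147 = 84 + 7350 = 7434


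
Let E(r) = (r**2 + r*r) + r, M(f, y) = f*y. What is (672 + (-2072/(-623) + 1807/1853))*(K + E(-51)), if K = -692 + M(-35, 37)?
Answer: 352892104740/164917 ≈ 2.1398e+6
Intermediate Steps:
E(r) = r + 2*r**2 (E(r) = (r**2 + r**2) + r = 2*r**2 + r = r + 2*r**2)
K = -1987 (K = -692 - 35*37 = -692 - 1295 = -1987)
(672 + (-2072/(-623) + 1807/1853))*(K + E(-51)) = (672 + (-2072/(-623) + 1807/1853))*(-1987 - 51*(1 + 2*(-51))) = (672 + (-2072*(-1/623) + 1807*(1/1853)))*(-1987 - 51*(1 - 102)) = (672 + (296/89 + 1807/1853))*(-1987 - 51*(-101)) = (672 + 709311/164917)*(-1987 + 5151) = (111533535/164917)*3164 = 352892104740/164917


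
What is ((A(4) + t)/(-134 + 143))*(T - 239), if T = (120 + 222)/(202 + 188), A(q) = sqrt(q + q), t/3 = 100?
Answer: -309560/39 - 30956*sqrt(2)/585 ≈ -8012.3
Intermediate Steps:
t = 300 (t = 3*100 = 300)
A(q) = sqrt(2)*sqrt(q) (A(q) = sqrt(2*q) = sqrt(2)*sqrt(q))
T = 57/65 (T = 342/390 = 342*(1/390) = 57/65 ≈ 0.87692)
((A(4) + t)/(-134 + 143))*(T - 239) = ((sqrt(2)*sqrt(4) + 300)/(-134 + 143))*(57/65 - 239) = ((sqrt(2)*2 + 300)/9)*(-15478/65) = ((2*sqrt(2) + 300)*(1/9))*(-15478/65) = ((300 + 2*sqrt(2))*(1/9))*(-15478/65) = (100/3 + 2*sqrt(2)/9)*(-15478/65) = -309560/39 - 30956*sqrt(2)/585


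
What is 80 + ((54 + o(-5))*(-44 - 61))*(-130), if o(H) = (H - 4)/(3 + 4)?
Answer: 719630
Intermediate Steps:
o(H) = -4/7 + H/7 (o(H) = (-4 + H)/7 = (-4 + H)*(1/7) = -4/7 + H/7)
80 + ((54 + o(-5))*(-44 - 61))*(-130) = 80 + ((54 + (-4/7 + (1/7)*(-5)))*(-44 - 61))*(-130) = 80 + ((54 + (-4/7 - 5/7))*(-105))*(-130) = 80 + ((54 - 9/7)*(-105))*(-130) = 80 + ((369/7)*(-105))*(-130) = 80 - 5535*(-130) = 80 + 719550 = 719630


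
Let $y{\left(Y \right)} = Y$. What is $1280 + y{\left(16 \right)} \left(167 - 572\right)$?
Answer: $-5200$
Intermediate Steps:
$1280 + y{\left(16 \right)} \left(167 - 572\right) = 1280 + 16 \left(167 - 572\right) = 1280 + 16 \left(-405\right) = 1280 - 6480 = -5200$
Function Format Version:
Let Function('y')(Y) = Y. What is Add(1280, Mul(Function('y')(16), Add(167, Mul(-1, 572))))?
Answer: -5200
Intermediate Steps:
Add(1280, Mul(Function('y')(16), Add(167, Mul(-1, 572)))) = Add(1280, Mul(16, Add(167, Mul(-1, 572)))) = Add(1280, Mul(16, Add(167, -572))) = Add(1280, Mul(16, -405)) = Add(1280, -6480) = -5200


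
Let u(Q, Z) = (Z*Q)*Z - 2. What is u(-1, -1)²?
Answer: 9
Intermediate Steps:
u(Q, Z) = -2 + Q*Z² (u(Q, Z) = (Q*Z)*Z - 2 = Q*Z² - 2 = -2 + Q*Z²)
u(-1, -1)² = (-2 - 1*(-1)²)² = (-2 - 1*1)² = (-2 - 1)² = (-3)² = 9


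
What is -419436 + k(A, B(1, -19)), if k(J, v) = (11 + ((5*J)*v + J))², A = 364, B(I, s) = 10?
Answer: 344611189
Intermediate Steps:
k(J, v) = (11 + J + 5*J*v)² (k(J, v) = (11 + (5*J*v + J))² = (11 + (J + 5*J*v))² = (11 + J + 5*J*v)²)
-419436 + k(A, B(1, -19)) = -419436 + (11 + 364 + 5*364*10)² = -419436 + (11 + 364 + 18200)² = -419436 + 18575² = -419436 + 345030625 = 344611189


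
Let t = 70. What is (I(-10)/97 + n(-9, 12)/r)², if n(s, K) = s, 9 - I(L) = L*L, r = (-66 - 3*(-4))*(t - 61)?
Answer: 23203489/27436644 ≈ 0.84571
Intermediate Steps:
r = -486 (r = (-66 - 3*(-4))*(70 - 61) = (-66 + 12)*9 = -54*9 = -486)
I(L) = 9 - L² (I(L) = 9 - L*L = 9 - L²)
(I(-10)/97 + n(-9, 12)/r)² = ((9 - 1*(-10)²)/97 - 9/(-486))² = ((9 - 1*100)*(1/97) - 9*(-1/486))² = ((9 - 100)*(1/97) + 1/54)² = (-91*1/97 + 1/54)² = (-91/97 + 1/54)² = (-4817/5238)² = 23203489/27436644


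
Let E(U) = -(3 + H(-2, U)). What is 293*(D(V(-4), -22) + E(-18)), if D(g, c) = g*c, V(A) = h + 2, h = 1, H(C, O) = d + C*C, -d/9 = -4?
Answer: -31937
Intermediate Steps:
d = 36 (d = -9*(-4) = 36)
H(C, O) = 36 + C**2 (H(C, O) = 36 + C*C = 36 + C**2)
E(U) = -43 (E(U) = -(3 + (36 + (-2)**2)) = -(3 + (36 + 4)) = -(3 + 40) = -1*43 = -43)
V(A) = 3 (V(A) = 1 + 2 = 3)
D(g, c) = c*g
293*(D(V(-4), -22) + E(-18)) = 293*(-22*3 - 43) = 293*(-66 - 43) = 293*(-109) = -31937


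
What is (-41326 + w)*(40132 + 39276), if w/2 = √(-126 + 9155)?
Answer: -3281615008 + 158816*√9029 ≈ -3.2665e+9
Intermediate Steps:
w = 2*√9029 (w = 2*√(-126 + 9155) = 2*√9029 ≈ 190.04)
(-41326 + w)*(40132 + 39276) = (-41326 + 2*√9029)*(40132 + 39276) = (-41326 + 2*√9029)*79408 = -3281615008 + 158816*√9029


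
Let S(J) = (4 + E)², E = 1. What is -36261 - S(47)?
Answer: -36286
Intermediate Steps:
S(J) = 25 (S(J) = (4 + 1)² = 5² = 25)
-36261 - S(47) = -36261 - 1*25 = -36261 - 25 = -36286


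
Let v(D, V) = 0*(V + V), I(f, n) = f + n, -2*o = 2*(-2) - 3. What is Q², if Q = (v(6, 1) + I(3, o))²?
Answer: 28561/16 ≈ 1785.1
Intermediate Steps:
o = 7/2 (o = -(2*(-2) - 3)/2 = -(-4 - 3)/2 = -½*(-7) = 7/2 ≈ 3.5000)
v(D, V) = 0 (v(D, V) = 0*(2*V) = 0)
Q = 169/4 (Q = (0 + (3 + 7/2))² = (0 + 13/2)² = (13/2)² = 169/4 ≈ 42.250)
Q² = (169/4)² = 28561/16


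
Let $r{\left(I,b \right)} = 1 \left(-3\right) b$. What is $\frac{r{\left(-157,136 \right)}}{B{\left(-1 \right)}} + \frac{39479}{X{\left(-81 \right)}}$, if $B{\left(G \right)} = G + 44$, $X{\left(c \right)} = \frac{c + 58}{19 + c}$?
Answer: $\frac{105241630}{989} \approx 1.0641 \cdot 10^{5}$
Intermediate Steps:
$r{\left(I,b \right)} = - 3 b$
$X{\left(c \right)} = \frac{58 + c}{19 + c}$
$B{\left(G \right)} = 44 + G$
$\frac{r{\left(-157,136 \right)}}{B{\left(-1 \right)}} + \frac{39479}{X{\left(-81 \right)}} = \frac{\left(-3\right) 136}{44 - 1} + \frac{39479}{\frac{1}{19 - 81} \left(58 - 81\right)} = - \frac{408}{43} + \frac{39479}{\frac{1}{-62} \left(-23\right)} = \left(-408\right) \frac{1}{43} + \frac{39479}{\left(- \frac{1}{62}\right) \left(-23\right)} = - \frac{408}{43} + \frac{39479}{\frac{23}{62}} = - \frac{408}{43} + 39479 \cdot \frac{62}{23} = - \frac{408}{43} + \frac{2447698}{23} = \frac{105241630}{989}$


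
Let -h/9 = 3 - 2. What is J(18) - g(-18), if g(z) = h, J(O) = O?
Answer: 27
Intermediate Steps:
h = -9 (h = -9*(3 - 2) = -9*1 = -9)
g(z) = -9
J(18) - g(-18) = 18 - 1*(-9) = 18 + 9 = 27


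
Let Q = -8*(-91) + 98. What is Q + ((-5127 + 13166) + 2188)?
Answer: 11053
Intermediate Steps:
Q = 826 (Q = 728 + 98 = 826)
Q + ((-5127 + 13166) + 2188) = 826 + ((-5127 + 13166) + 2188) = 826 + (8039 + 2188) = 826 + 10227 = 11053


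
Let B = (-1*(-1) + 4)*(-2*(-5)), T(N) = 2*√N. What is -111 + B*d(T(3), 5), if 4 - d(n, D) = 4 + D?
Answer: -361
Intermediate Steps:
B = 50 (B = (1 + 4)*10 = 5*10 = 50)
d(n, D) = -D (d(n, D) = 4 - (4 + D) = 4 + (-4 - D) = -D)
-111 + B*d(T(3), 5) = -111 + 50*(-1*5) = -111 + 50*(-5) = -111 - 250 = -361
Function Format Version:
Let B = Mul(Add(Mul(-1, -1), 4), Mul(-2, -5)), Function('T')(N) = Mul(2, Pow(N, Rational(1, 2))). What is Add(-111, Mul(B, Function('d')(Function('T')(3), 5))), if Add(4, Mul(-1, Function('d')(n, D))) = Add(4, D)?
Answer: -361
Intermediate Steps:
B = 50 (B = Mul(Add(1, 4), 10) = Mul(5, 10) = 50)
Function('d')(n, D) = Mul(-1, D) (Function('d')(n, D) = Add(4, Mul(-1, Add(4, D))) = Add(4, Add(-4, Mul(-1, D))) = Mul(-1, D))
Add(-111, Mul(B, Function('d')(Function('T')(3), 5))) = Add(-111, Mul(50, Mul(-1, 5))) = Add(-111, Mul(50, -5)) = Add(-111, -250) = -361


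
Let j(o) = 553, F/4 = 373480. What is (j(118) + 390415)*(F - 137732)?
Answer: 530226109984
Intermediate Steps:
F = 1493920 (F = 4*373480 = 1493920)
(j(118) + 390415)*(F - 137732) = (553 + 390415)*(1493920 - 137732) = 390968*1356188 = 530226109984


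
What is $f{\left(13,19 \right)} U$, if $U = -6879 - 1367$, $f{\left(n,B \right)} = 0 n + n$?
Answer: $-107198$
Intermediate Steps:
$f{\left(n,B \right)} = n$ ($f{\left(n,B \right)} = 0 + n = n$)
$U = -8246$ ($U = -6879 - 1367 = -8246$)
$f{\left(13,19 \right)} U = 13 \left(-8246\right) = -107198$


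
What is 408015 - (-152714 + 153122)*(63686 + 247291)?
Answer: -126470601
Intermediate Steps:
408015 - (-152714 + 153122)*(63686 + 247291) = 408015 - 408*310977 = 408015 - 1*126878616 = 408015 - 126878616 = -126470601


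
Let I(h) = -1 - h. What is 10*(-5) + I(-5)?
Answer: -46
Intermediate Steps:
10*(-5) + I(-5) = 10*(-5) + (-1 - 1*(-5)) = -50 + (-1 + 5) = -50 + 4 = -46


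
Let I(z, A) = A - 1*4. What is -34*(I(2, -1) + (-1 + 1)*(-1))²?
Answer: -850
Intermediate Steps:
I(z, A) = -4 + A (I(z, A) = A - 4 = -4 + A)
-34*(I(2, -1) + (-1 + 1)*(-1))² = -34*((-4 - 1) + (-1 + 1)*(-1))² = -34*(-5 + 0*(-1))² = -34*(-5 + 0)² = -34*(-5)² = -34*25 = -850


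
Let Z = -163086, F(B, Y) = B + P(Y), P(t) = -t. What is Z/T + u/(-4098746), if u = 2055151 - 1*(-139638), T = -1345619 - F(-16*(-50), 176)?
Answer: -2286271237571/5517908111278 ≈ -0.41434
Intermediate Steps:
F(B, Y) = B - Y
T = -1346243 (T = -1345619 - (-16*(-50) - 1*176) = -1345619 - (800 - 176) = -1345619 - 1*624 = -1345619 - 624 = -1346243)
u = 2194789 (u = 2055151 + 139638 = 2194789)
Z/T + u/(-4098746) = -163086/(-1346243) + 2194789/(-4098746) = -163086*(-1/1346243) + 2194789*(-1/4098746) = 163086/1346243 - 2194789/4098746 = -2286271237571/5517908111278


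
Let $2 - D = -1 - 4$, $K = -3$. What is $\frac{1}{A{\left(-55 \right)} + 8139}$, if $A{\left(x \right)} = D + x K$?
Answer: $\frac{1}{8311} \approx 0.00012032$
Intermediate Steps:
$D = 7$ ($D = 2 - \left(-1 - 4\right) = 2 - -5 = 2 + 5 = 7$)
$A{\left(x \right)} = 7 - 3 x$ ($A{\left(x \right)} = 7 + x \left(-3\right) = 7 - 3 x$)
$\frac{1}{A{\left(-55 \right)} + 8139} = \frac{1}{\left(7 - -165\right) + 8139} = \frac{1}{\left(7 + 165\right) + 8139} = \frac{1}{172 + 8139} = \frac{1}{8311}$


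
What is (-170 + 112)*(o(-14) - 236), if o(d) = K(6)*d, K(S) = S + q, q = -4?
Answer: 15312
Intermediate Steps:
K(S) = -4 + S (K(S) = S - 4 = -4 + S)
o(d) = 2*d (o(d) = (-4 + 6)*d = 2*d)
(-170 + 112)*(o(-14) - 236) = (-170 + 112)*(2*(-14) - 236) = -58*(-28 - 236) = -58*(-264) = 15312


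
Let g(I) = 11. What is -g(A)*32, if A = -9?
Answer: -352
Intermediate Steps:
-g(A)*32 = -1*11*32 = -11*32 = -352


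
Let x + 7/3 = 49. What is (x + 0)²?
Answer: 19600/9 ≈ 2177.8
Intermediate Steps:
x = 140/3 (x = -7/3 + 49 = 140/3 ≈ 46.667)
(x + 0)² = (140/3 + 0)² = (140/3)² = 19600/9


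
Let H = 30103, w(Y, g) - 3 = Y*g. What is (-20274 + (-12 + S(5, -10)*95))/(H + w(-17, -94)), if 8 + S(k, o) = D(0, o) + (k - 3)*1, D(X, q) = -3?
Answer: -7047/10568 ≈ -0.66682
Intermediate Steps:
w(Y, g) = 3 + Y*g
S(k, o) = -14 + k (S(k, o) = -8 + (-3 + (k - 3)*1) = -8 + (-3 + (-3 + k)*1) = -8 + (-3 + (-3 + k)) = -8 + (-6 + k) = -14 + k)
(-20274 + (-12 + S(5, -10)*95))/(H + w(-17, -94)) = (-20274 + (-12 + (-14 + 5)*95))/(30103 + (3 - 17*(-94))) = (-20274 + (-12 - 9*95))/(30103 + (3 + 1598)) = (-20274 + (-12 - 855))/(30103 + 1601) = (-20274 - 867)/31704 = -21141*1/31704 = -7047/10568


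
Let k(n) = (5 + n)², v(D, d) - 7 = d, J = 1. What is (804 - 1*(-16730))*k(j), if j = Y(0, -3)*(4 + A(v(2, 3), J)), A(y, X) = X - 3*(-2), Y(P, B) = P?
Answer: 438350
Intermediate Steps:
v(D, d) = 7 + d
A(y, X) = 6 + X (A(y, X) = X + 6 = 6 + X)
j = 0 (j = 0*(4 + (6 + 1)) = 0*(4 + 7) = 0*11 = 0)
(804 - 1*(-16730))*k(j) = (804 - 1*(-16730))*(5 + 0)² = (804 + 16730)*5² = 17534*25 = 438350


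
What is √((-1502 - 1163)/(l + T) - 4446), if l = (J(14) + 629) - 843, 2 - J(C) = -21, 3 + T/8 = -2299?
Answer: I*√1539246528599/18607 ≈ 66.677*I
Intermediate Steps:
T = -18416 (T = -24 + 8*(-2299) = -24 - 18392 = -18416)
J(C) = 23 (J(C) = 2 - 1*(-21) = 2 + 21 = 23)
l = -191 (l = (23 + 629) - 843 = 652 - 843 = -191)
√((-1502 - 1163)/(l + T) - 4446) = √((-1502 - 1163)/(-191 - 18416) - 4446) = √(-2665/(-18607) - 4446) = √(-2665*(-1/18607) - 4446) = √(2665/18607 - 4446) = √(-82724057/18607) = I*√1539246528599/18607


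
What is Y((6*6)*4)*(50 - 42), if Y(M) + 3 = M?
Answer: 1128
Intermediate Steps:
Y(M) = -3 + M
Y((6*6)*4)*(50 - 42) = (-3 + (6*6)*4)*(50 - 42) = (-3 + 36*4)*8 = (-3 + 144)*8 = 141*8 = 1128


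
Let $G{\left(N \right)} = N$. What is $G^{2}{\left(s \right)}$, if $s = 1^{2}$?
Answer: $1$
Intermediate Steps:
$s = 1$
$G^{2}{\left(s \right)} = 1^{2} = 1$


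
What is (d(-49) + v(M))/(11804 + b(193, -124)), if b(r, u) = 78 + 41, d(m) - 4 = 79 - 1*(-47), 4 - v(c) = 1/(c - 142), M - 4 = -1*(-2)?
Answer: 18225/1621528 ≈ 0.011239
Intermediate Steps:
M = 6 (M = 4 - 1*(-2) = 4 + 2 = 6)
v(c) = 4 - 1/(-142 + c) (v(c) = 4 - 1/(c - 142) = 4 - 1/(-142 + c))
d(m) = 130 (d(m) = 4 + (79 - 1*(-47)) = 4 + (79 + 47) = 4 + 126 = 130)
b(r, u) = 119
(d(-49) + v(M))/(11804 + b(193, -124)) = (130 + (-569 + 4*6)/(-142 + 6))/(11804 + 119) = (130 + (-569 + 24)/(-136))/11923 = (130 - 1/136*(-545))*(1/11923) = (130 + 545/136)*(1/11923) = (18225/136)*(1/11923) = 18225/1621528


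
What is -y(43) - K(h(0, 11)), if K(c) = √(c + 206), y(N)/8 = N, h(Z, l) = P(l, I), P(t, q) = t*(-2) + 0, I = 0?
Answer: -344 - 2*√46 ≈ -357.56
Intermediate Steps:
P(t, q) = -2*t (P(t, q) = -2*t + 0 = -2*t)
h(Z, l) = -2*l
y(N) = 8*N
K(c) = √(206 + c)
-y(43) - K(h(0, 11)) = -8*43 - √(206 - 2*11) = -1*344 - √(206 - 22) = -344 - √184 = -344 - 2*√46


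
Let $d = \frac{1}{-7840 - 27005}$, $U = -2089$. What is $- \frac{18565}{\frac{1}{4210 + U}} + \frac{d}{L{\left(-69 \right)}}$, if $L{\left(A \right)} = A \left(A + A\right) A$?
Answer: $- \frac{901474318295116649}{22893792210} \approx -3.9376 \cdot 10^{7}$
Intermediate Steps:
$d = - \frac{1}{34845}$ ($d = \frac{1}{-34845} = - \frac{1}{34845} \approx -2.8699 \cdot 10^{-5}$)
$L{\left(A \right)} = 2 A^{3}$ ($L{\left(A \right)} = A 2 A A = 2 A^{2} A = 2 A^{3}$)
$- \frac{18565}{\frac{1}{4210 + U}} + \frac{d}{L{\left(-69 \right)}} = - \frac{18565}{\frac{1}{4210 - 2089}} - \frac{1}{34845 \cdot 2 \left(-69\right)^{3}} = - \frac{18565}{\frac{1}{2121}} - \frac{1}{34845 \cdot 2 \left(-328509\right)} = - 18565 \frac{1}{\frac{1}{2121}} - \frac{1}{34845 \left(-657018\right)} = \left(-18565\right) 2121 - - \frac{1}{22893792210} = -39376365 + \frac{1}{22893792210} = - \frac{901474318295116649}{22893792210}$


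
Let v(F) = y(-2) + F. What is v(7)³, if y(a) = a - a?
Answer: 343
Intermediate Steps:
y(a) = 0
v(F) = F (v(F) = 0 + F = F)
v(7)³ = 7³ = 343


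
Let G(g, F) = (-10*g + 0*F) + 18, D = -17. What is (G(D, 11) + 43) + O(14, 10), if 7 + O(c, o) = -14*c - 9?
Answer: 19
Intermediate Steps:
G(g, F) = 18 - 10*g (G(g, F) = (-10*g + 0) + 18 = -10*g + 18 = 18 - 10*g)
O(c, o) = -16 - 14*c (O(c, o) = -7 + (-14*c - 9) = -7 + (-9 - 14*c) = -16 - 14*c)
(G(D, 11) + 43) + O(14, 10) = ((18 - 10*(-17)) + 43) + (-16 - 14*14) = ((18 + 170) + 43) + (-16 - 196) = (188 + 43) - 212 = 231 - 212 = 19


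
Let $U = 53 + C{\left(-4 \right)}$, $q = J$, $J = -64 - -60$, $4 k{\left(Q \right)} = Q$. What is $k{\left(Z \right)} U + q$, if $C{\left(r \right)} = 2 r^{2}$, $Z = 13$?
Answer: $\frac{1089}{4} \approx 272.25$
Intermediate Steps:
$k{\left(Q \right)} = \frac{Q}{4}$
$J = -4$ ($J = -64 + 60 = -4$)
$q = -4$
$U = 85$ ($U = 53 + 2 \left(-4\right)^{2} = 53 + 2 \cdot 16 = 53 + 32 = 85$)
$k{\left(Z \right)} U + q = \frac{1}{4} \cdot 13 \cdot 85 - 4 = \frac{13}{4} \cdot 85 - 4 = \frac{1105}{4} - 4 = \frac{1089}{4}$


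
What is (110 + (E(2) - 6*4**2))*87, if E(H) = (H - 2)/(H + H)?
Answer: 1218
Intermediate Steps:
E(H) = (-2 + H)/(2*H) (E(H) = (-2 + H)/((2*H)) = (-2 + H)*(1/(2*H)) = (-2 + H)/(2*H))
(110 + (E(2) - 6*4**2))*87 = (110 + ((1/2)*(-2 + 2)/2 - 6*4**2))*87 = (110 + ((1/2)*(1/2)*0 - 6*16))*87 = (110 + (0 - 96))*87 = (110 - 96)*87 = 14*87 = 1218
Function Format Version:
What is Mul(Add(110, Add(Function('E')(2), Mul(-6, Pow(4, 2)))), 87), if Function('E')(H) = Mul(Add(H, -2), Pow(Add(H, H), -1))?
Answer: 1218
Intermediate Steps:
Function('E')(H) = Mul(Rational(1, 2), Pow(H, -1), Add(-2, H)) (Function('E')(H) = Mul(Add(-2, H), Pow(Mul(2, H), -1)) = Mul(Add(-2, H), Mul(Rational(1, 2), Pow(H, -1))) = Mul(Rational(1, 2), Pow(H, -1), Add(-2, H)))
Mul(Add(110, Add(Function('E')(2), Mul(-6, Pow(4, 2)))), 87) = Mul(Add(110, Add(Mul(Rational(1, 2), Pow(2, -1), Add(-2, 2)), Mul(-6, Pow(4, 2)))), 87) = Mul(Add(110, Add(Mul(Rational(1, 2), Rational(1, 2), 0), Mul(-6, 16))), 87) = Mul(Add(110, Add(0, -96)), 87) = Mul(Add(110, -96), 87) = Mul(14, 87) = 1218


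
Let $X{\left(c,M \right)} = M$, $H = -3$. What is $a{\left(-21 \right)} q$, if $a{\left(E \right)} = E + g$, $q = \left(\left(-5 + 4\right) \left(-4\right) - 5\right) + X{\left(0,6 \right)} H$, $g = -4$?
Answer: $475$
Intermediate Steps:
$q = -19$ ($q = \left(\left(-5 + 4\right) \left(-4\right) - 5\right) + 6 \left(-3\right) = \left(\left(-1\right) \left(-4\right) - 5\right) - 18 = \left(4 - 5\right) - 18 = -1 - 18 = -19$)
$a{\left(E \right)} = -4 + E$ ($a{\left(E \right)} = E - 4 = -4 + E$)
$a{\left(-21 \right)} q = \left(-4 - 21\right) \left(-19\right) = \left(-25\right) \left(-19\right) = 475$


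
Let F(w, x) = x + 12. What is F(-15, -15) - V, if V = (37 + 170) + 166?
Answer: -376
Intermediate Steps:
F(w, x) = 12 + x
V = 373 (V = 207 + 166 = 373)
F(-15, -15) - V = (12 - 15) - 1*373 = -3 - 373 = -376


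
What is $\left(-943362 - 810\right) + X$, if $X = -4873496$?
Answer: $-5817668$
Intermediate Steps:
$\left(-943362 - 810\right) + X = \left(-943362 - 810\right) - 4873496 = -944172 - 4873496 = -5817668$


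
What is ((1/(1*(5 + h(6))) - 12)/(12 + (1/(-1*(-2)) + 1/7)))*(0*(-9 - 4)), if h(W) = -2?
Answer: 0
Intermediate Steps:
((1/(1*(5 + h(6))) - 12)/(12 + (1/(-1*(-2)) + 1/7)))*(0*(-9 - 4)) = ((1/(1*(5 - 2)) - 12)/(12 + (1/(-1*(-2)) + 1/7)))*(0*(-9 - 4)) = ((1/(1*3) - 12)/(12 + (1/2 + 1*(⅐))))*(0*(-13)) = ((1/3 - 12)/(12 + (1*(½) + ⅐)))*0 = ((1*(⅓) - 12)/(12 + (½ + ⅐)))*0 = ((⅓ - 12)/(12 + 9/14))*0 = -35/(3*177/14)*0 = -35/3*14/177*0 = -490/531*0 = 0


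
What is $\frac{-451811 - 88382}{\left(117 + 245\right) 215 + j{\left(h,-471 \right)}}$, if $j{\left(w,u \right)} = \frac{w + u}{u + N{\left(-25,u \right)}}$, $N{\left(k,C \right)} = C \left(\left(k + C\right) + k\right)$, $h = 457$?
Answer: $- \frac{681979740}{98258369} \approx -6.9407$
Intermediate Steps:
$N{\left(k,C \right)} = C \left(C + 2 k\right)$ ($N{\left(k,C \right)} = C \left(\left(C + k\right) + k\right) = C \left(C + 2 k\right)$)
$j{\left(w,u \right)} = \frac{u + w}{u + u \left(-50 + u\right)}$ ($j{\left(w,u \right)} = \frac{w + u}{u + u \left(u + 2 \left(-25\right)\right)} = \frac{u + w}{u + u \left(u - 50\right)} = \frac{u + w}{u + u \left(-50 + u\right)}$)
$\frac{-451811 - 88382}{\left(117 + 245\right) 215 + j{\left(h,-471 \right)}} = \frac{-451811 - 88382}{\left(117 + 245\right) 215 + \frac{-471 + 457}{\left(-471\right) \left(-49 - 471\right)}} = - \frac{540193}{362 \cdot 215 - \frac{1}{471} \frac{1}{-520} \left(-14\right)} = - \frac{540193}{77830 - \left(- \frac{1}{244920}\right) \left(-14\right)} = - \frac{540193}{77830 - \frac{7}{122460}} = - \frac{540193}{\frac{9531061793}{122460}} = \left(-540193\right) \frac{122460}{9531061793} = - \frac{681979740}{98258369}$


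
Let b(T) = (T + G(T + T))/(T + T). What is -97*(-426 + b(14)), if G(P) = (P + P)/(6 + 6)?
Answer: 123772/3 ≈ 41257.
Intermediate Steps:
G(P) = P/6 (G(P) = (2*P)/12 = (2*P)*(1/12) = P/6)
b(T) = ⅔ (b(T) = (T + (T + T)/6)/(T + T) = (T + (2*T)/6)/((2*T)) = (T + T/3)*(1/(2*T)) = (4*T/3)*(1/(2*T)) = ⅔)
-97*(-426 + b(14)) = -97*(-426 + ⅔) = -97*(-1276/3) = 123772/3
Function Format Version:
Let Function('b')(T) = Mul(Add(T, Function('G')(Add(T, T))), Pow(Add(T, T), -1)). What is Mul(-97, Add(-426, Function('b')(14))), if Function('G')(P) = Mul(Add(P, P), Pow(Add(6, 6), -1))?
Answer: Rational(123772, 3) ≈ 41257.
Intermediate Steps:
Function('G')(P) = Mul(Rational(1, 6), P) (Function('G')(P) = Mul(Mul(2, P), Pow(12, -1)) = Mul(Mul(2, P), Rational(1, 12)) = Mul(Rational(1, 6), P))
Function('b')(T) = Rational(2, 3) (Function('b')(T) = Mul(Add(T, Mul(Rational(1, 6), Add(T, T))), Pow(Add(T, T), -1)) = Mul(Add(T, Mul(Rational(1, 6), Mul(2, T))), Pow(Mul(2, T), -1)) = Mul(Add(T, Mul(Rational(1, 3), T)), Mul(Rational(1, 2), Pow(T, -1))) = Mul(Mul(Rational(4, 3), T), Mul(Rational(1, 2), Pow(T, -1))) = Rational(2, 3))
Mul(-97, Add(-426, Function('b')(14))) = Mul(-97, Add(-426, Rational(2, 3))) = Mul(-97, Rational(-1276, 3)) = Rational(123772, 3)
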